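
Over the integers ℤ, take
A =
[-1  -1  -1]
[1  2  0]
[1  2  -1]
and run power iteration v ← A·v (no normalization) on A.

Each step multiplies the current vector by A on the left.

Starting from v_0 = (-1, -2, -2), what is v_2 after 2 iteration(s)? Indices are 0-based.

v_2 = (3, -5, -2)

v_0 = (-1, -2, -2).
v_1 = A·v_0 = (5, -5, -3).
v_2 = A·v_1 = (3, -5, -2).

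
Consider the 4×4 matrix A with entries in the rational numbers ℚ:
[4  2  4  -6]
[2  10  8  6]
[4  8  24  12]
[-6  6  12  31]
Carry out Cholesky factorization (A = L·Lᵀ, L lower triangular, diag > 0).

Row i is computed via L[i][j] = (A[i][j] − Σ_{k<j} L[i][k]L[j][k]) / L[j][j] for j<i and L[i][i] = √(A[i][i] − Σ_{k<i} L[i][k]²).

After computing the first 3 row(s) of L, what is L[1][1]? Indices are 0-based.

L[1][1] = 3

Step 1: L[0][0] = √(4) = 2.
  L[1][0] = (2) / L[0][0] = 1.
Step 2: L[1][1] = √(9) = 3.
  L[2][0] = (4) / L[0][0] = 2.
  L[2][1] = (6) / L[1][1] = 2.
Step 3: L[2][2] = √(16) = 4.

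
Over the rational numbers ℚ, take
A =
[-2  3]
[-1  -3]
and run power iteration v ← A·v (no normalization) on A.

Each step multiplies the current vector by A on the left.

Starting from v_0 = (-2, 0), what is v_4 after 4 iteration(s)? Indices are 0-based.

v_4 = (148, -70)

v_0 = (-2, 0).
v_1 = A·v_0 = (4, 2).
v_2 = A·v_1 = (-2, -10).
v_3 = A·v_2 = (-26, 32).
v_4 = A·v_3 = (148, -70).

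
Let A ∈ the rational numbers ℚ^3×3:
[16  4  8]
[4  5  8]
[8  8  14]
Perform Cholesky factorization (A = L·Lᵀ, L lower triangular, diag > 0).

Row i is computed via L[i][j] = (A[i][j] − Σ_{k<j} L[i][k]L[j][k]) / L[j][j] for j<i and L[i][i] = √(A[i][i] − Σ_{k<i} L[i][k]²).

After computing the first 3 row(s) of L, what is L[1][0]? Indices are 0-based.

Step 1: L[0][0] = √(16) = 4.
  L[1][0] = (4) / L[0][0] = 1.
Step 2: L[1][1] = √(4) = 2.
  L[2][0] = (8) / L[0][0] = 2.
  L[2][1] = (6) / L[1][1] = 3.
Step 3: L[2][2] = √(1) = 1.

L[1][0] = 1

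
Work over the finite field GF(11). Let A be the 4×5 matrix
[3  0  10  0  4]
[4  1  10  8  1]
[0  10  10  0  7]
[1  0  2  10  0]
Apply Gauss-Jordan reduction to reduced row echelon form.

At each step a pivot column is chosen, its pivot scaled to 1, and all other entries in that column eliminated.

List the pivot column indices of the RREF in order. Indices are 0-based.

[1] R0 /= 3  ⇒  (1, 0, 7, 0, 5)
     R1 -= 4·R0  ⇒  (0, 1, 4, 8, 3)
     R3 -= 1·R0  ⇒  (0, 0, 6, 10, 6)
[2] R1 /= 1  ⇒  (0, 1, 4, 8, 3)
     R2 -= 10·R1  ⇒  (0, 0, 3, 8, 10)
[3] R2 /= 3  ⇒  (0, 0, 1, 10, 7)
     R0 -= 7·R2  ⇒  (1, 0, 0, 7, 0)
     R1 -= 4·R2  ⇒  (0, 1, 0, 1, 8)
     R3 -= 6·R2  ⇒  (0, 0, 0, 5, 8)
[4] R3 /= 5  ⇒  (0, 0, 0, 1, 6)
     R0 -= 7·R3  ⇒  (1, 0, 0, 0, 2)
     R1 -= 1·R3  ⇒  (0, 1, 0, 0, 2)
     R2 -= 10·R3  ⇒  (0, 0, 1, 0, 2)

pivot columns: 0, 1, 2, 3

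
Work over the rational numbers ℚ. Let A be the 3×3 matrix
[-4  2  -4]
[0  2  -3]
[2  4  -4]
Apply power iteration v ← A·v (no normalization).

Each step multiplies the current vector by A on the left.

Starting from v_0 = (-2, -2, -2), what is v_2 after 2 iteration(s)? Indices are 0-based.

v_2 = (-28, 16, 48)

v_0 = (-2, -2, -2).
v_1 = A·v_0 = (12, 2, -4).
v_2 = A·v_1 = (-28, 16, 48).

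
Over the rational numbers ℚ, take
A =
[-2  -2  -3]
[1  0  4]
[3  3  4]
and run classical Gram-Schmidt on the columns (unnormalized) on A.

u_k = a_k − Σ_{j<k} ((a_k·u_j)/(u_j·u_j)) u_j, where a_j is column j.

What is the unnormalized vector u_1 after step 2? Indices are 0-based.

u_1 = (-1/7, -13/14, 3/14)

Step 1: u_0 = a_0 = (-2, 1, 3).
Step 2: u_1 = a_1 − (13/14)·u_0 = (-1/7, -13/14, 3/14).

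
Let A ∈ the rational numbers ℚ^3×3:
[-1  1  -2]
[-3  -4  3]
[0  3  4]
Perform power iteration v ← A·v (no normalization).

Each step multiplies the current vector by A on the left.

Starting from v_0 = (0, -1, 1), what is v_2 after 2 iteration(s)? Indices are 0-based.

v_0 = (0, -1, 1).
v_1 = A·v_0 = (-3, 7, 1).
v_2 = A·v_1 = (8, -16, 25).

v_2 = (8, -16, 25)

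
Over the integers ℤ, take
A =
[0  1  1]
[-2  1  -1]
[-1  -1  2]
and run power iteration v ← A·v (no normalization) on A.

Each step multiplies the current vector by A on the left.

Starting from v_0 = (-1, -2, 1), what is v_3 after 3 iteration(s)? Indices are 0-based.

v_3 = (8, -24, 24)

v_0 = (-1, -2, 1).
v_1 = A·v_0 = (-1, -1, 5).
v_2 = A·v_1 = (4, -4, 12).
v_3 = A·v_2 = (8, -24, 24).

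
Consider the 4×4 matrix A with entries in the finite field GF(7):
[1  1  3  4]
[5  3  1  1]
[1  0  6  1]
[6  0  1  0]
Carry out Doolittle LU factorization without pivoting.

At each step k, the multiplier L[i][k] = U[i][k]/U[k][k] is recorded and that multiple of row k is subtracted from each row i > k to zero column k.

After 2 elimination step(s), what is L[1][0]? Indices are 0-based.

L[1][0] = 5

Step 1: pivot at (0,0) is 1.
  row1 ← row1 − (5)·row0  ⇒  L[1][0]=5, U row1=(0, 5, 0, 2)
  row2 ← row2 − (1)·row0  ⇒  L[2][0]=1, U row2=(0, 6, 3, 4)
  row3 ← row3 − (6)·row0  ⇒  L[3][0]=6, U row3=(0, 1, 4, 4)
Step 2: pivot at (1,1) is 5.
  row2 ← row2 − (4)·row1  ⇒  L[2][1]=4, U row2=(0, 0, 3, 3)
  row3 ← row3 − (3)·row1  ⇒  L[3][1]=3, U row3=(0, 0, 4, 5)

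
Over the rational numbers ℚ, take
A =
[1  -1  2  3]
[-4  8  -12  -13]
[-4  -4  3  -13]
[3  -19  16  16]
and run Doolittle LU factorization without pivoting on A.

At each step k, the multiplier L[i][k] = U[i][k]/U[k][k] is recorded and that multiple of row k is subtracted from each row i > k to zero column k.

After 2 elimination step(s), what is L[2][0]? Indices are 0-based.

Step 1: pivot at (0,0) is 1.
  row1 ← row1 − (-4)·row0  ⇒  L[1][0]=-4, U row1=(0, 4, -4, -1)
  row2 ← row2 − (-4)·row0  ⇒  L[2][0]=-4, U row2=(0, -8, 11, -1)
  row3 ← row3 − (3)·row0  ⇒  L[3][0]=3, U row3=(0, -16, 10, 7)
Step 2: pivot at (1,1) is 4.
  row2 ← row2 − (-2)·row1  ⇒  L[2][1]=-2, U row2=(0, 0, 3, -3)
  row3 ← row3 − (-4)·row1  ⇒  L[3][1]=-4, U row3=(0, 0, -6, 3)

L[2][0] = -4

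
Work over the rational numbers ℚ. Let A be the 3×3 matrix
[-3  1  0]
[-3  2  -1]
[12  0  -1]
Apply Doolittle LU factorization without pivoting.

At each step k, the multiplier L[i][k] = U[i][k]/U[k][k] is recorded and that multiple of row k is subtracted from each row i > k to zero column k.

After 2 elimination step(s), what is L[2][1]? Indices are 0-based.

L[2][1] = 4

k=0: U[0][0]=-3
  eliminate (1,0): mult=1, new row 1: (0, 1, -1); set L[1][0]=1
  eliminate (2,0): mult=-4, new row 2: (0, 4, -1); set L[2][0]=-4
k=1: U[1][1]=1
  eliminate (2,1): mult=4, new row 2: (0, 0, 3); set L[2][1]=4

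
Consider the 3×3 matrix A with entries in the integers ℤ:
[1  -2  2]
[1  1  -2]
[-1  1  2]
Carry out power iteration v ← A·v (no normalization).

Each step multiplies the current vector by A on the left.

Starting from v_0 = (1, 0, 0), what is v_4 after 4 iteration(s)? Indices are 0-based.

v_0 = (1, 0, 0).
v_1 = A·v_0 = (1, 1, -1).
v_2 = A·v_1 = (-3, 4, -2).
v_3 = A·v_2 = (-15, 5, 3).
v_4 = A·v_3 = (-19, -16, 26).

v_4 = (-19, -16, 26)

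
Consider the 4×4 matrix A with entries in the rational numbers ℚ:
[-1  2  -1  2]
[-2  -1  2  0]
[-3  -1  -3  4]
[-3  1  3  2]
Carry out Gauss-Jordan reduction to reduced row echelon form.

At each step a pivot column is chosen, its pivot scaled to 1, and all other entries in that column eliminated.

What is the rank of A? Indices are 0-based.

rank = 4

step 1: normalize row 0 (÷-1) = (1, -2, 1, -2)
  row 1: subtract -2×row0 = (0, -5, 4, -4)
  row 2: subtract -3×row0 = (0, -7, 0, -2)
  row 3: subtract -3×row0 = (0, -5, 6, -4)
step 2: normalize row 1 (÷-5) = (0, 1, -4/5, 4/5)
  row 0: subtract -2×row1 = (1, 0, -3/5, -2/5)
  row 2: subtract -7×row1 = (0, 0, -28/5, 18/5)
  row 3: subtract -5×row1 = (0, 0, 2, 0)
step 3: normalize row 2 (÷-28/5) = (0, 0, 1, -9/14)
  row 0: subtract -3/5×row2 = (1, 0, 0, -11/14)
  row 1: subtract -4/5×row2 = (0, 1, 0, 2/7)
  row 3: subtract 2×row2 = (0, 0, 0, 9/7)
step 4: normalize row 3 (÷9/7) = (0, 0, 0, 1)
  row 0: subtract -11/14×row3 = (1, 0, 0, 0)
  row 1: subtract 2/7×row3 = (0, 1, 0, 0)
  row 2: subtract -9/14×row3 = (0, 0, 1, 0)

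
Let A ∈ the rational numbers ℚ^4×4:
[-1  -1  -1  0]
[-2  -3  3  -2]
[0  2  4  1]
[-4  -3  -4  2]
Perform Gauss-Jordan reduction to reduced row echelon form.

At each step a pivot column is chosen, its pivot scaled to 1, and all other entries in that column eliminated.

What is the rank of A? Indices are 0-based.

step 1: normalize row 0 (÷-1) = (1, 1, 1, 0)
  row 1: subtract -2×row0 = (0, -1, 5, -2)
  row 3: subtract -4×row0 = (0, 1, 0, 2)
step 2: normalize row 1 (÷-1) = (0, 1, -5, 2)
  row 0: subtract 1×row1 = (1, 0, 6, -2)
  row 2: subtract 2×row1 = (0, 0, 14, -3)
  row 3: subtract 1×row1 = (0, 0, 5, 0)
step 3: normalize row 2 (÷14) = (0, 0, 1, -3/14)
  row 0: subtract 6×row2 = (1, 0, 0, -5/7)
  row 1: subtract -5×row2 = (0, 1, 0, 13/14)
  row 3: subtract 5×row2 = (0, 0, 0, 15/14)
step 4: normalize row 3 (÷15/14) = (0, 0, 0, 1)
  row 0: subtract -5/7×row3 = (1, 0, 0, 0)
  row 1: subtract 13/14×row3 = (0, 1, 0, 0)
  row 2: subtract -3/14×row3 = (0, 0, 1, 0)

rank = 4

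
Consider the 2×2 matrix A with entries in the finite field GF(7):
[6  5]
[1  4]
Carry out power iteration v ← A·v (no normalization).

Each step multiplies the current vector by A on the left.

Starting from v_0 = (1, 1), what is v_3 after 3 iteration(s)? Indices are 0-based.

v_0 = (1, 1).
v_1 = A·v_0 = (4, 5).
v_2 = A·v_1 = (0, 3).
v_3 = A·v_2 = (1, 5).

v_3 = (1, 5)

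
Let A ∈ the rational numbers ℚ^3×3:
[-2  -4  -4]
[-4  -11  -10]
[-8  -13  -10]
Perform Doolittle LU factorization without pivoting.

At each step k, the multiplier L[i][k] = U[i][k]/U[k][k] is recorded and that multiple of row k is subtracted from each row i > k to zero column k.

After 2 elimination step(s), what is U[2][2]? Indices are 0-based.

k=0: U[0][0]=-2
  eliminate (1,0): mult=2, new row 1: (0, -3, -2); set L[1][0]=2
  eliminate (2,0): mult=4, new row 2: (0, 3, 6); set L[2][0]=4
k=1: U[1][1]=-3
  eliminate (2,1): mult=-1, new row 2: (0, 0, 4); set L[2][1]=-1

U[2][2] = 4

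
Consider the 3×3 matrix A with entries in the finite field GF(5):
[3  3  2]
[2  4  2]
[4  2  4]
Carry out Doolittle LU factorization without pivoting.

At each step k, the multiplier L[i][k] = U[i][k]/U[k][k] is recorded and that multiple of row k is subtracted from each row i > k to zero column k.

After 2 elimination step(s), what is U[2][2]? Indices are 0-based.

Step 1: pivot at (0,0) is 3.
  row1 ← row1 − (4)·row0  ⇒  L[1][0]=4, U row1=(0, 2, 4)
  row2 ← row2 − (3)·row0  ⇒  L[2][0]=3, U row2=(0, 3, 3)
Step 2: pivot at (1,1) is 2.
  row2 ← row2 − (4)·row1  ⇒  L[2][1]=4, U row2=(0, 0, 2)

U[2][2] = 2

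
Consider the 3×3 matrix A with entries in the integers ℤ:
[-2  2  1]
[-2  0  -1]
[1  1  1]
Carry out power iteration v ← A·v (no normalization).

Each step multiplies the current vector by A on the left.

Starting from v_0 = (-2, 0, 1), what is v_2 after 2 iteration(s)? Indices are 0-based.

v_0 = (-2, 0, 1).
v_1 = A·v_0 = (5, 3, -1).
v_2 = A·v_1 = (-5, -9, 7).

v_2 = (-5, -9, 7)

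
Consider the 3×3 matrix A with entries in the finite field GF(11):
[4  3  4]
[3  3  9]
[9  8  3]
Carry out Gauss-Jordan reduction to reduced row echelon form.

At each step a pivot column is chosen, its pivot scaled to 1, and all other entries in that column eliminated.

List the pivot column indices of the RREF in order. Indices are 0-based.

pivot columns: 0, 1, 2

[1] R0 /= 4  ⇒  (1, 9, 1)
     R1 -= 3·R0  ⇒  (0, 9, 6)
     R2 -= 9·R0  ⇒  (0, 4, 5)
[2] R1 /= 9  ⇒  (0, 1, 8)
     R0 -= 9·R1  ⇒  (1, 0, 6)
     R2 -= 4·R1  ⇒  (0, 0, 6)
[3] R2 /= 6  ⇒  (0, 0, 1)
     R0 -= 6·R2  ⇒  (1, 0, 0)
     R1 -= 8·R2  ⇒  (0, 1, 0)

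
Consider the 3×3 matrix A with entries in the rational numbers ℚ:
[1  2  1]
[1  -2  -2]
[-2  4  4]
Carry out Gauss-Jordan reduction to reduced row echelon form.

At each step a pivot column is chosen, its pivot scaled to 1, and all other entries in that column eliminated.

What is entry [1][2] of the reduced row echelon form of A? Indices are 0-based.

M[1][2] = 3/4

pivot(0,0)=1: scale R0 → (1, 2, 1)
  clear (1,0): R1 −= (1)R0 → (0, -4, -3)
  clear (2,0): R2 −= (-2)R0 → (0, 8, 6)
pivot(1,1)=-4: scale R1 → (0, 1, 3/4)
  clear (0,1): R0 −= (2)R1 → (1, 0, -1/2)
  clear (2,1): R2 −= (8)R1 → (0, 0, 0)
col 2: no nonzero at/below row 2; advance.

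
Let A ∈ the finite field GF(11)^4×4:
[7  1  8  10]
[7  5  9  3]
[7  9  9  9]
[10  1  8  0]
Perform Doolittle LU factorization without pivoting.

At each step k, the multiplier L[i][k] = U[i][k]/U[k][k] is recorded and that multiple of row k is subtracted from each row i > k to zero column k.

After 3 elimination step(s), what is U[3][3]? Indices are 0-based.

k=0: U[0][0]=7
  eliminate (1,0): mult=1, new row 1: (0, 4, 1, 4); set L[1][0]=1
  eliminate (2,0): mult=1, new row 2: (0, 8, 1, 10); set L[2][0]=1
  eliminate (3,0): mult=3, new row 3: (0, 9, 6, 3); set L[3][0]=3
k=1: U[1][1]=4
  eliminate (2,1): mult=2, new row 2: (0, 0, 10, 2); set L[2][1]=2
  eliminate (3,1): mult=5, new row 3: (0, 0, 1, 5); set L[3][1]=5
k=2: U[2][2]=10
  eliminate (3,2): mult=10, new row 3: (0, 0, 0, 7); set L[3][2]=10

U[3][3] = 7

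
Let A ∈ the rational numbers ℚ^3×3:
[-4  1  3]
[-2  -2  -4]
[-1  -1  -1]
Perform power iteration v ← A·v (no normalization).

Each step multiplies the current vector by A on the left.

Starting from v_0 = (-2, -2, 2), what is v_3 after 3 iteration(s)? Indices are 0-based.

v_0 = (-2, -2, 2).
v_1 = A·v_0 = (12, 0, 2).
v_2 = A·v_1 = (-42, -32, -14).
v_3 = A·v_2 = (94, 204, 88).

v_3 = (94, 204, 88)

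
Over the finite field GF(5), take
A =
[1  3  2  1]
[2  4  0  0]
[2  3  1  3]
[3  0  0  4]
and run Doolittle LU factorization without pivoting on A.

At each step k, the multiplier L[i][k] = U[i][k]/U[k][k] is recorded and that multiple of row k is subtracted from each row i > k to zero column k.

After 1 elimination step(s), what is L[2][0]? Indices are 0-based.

L[2][0] = 2

k=0: U[0][0]=1
  eliminate (1,0): mult=2, new row 1: (0, 3, 1, 3); set L[1][0]=2
  eliminate (2,0): mult=2, new row 2: (0, 2, 2, 1); set L[2][0]=2
  eliminate (3,0): mult=3, new row 3: (0, 1, 4, 1); set L[3][0]=3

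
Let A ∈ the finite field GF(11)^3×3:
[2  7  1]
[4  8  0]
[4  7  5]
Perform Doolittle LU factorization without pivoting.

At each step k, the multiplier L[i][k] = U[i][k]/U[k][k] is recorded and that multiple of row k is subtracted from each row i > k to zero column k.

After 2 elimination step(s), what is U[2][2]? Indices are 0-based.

U[2][2] = 9

k=0: U[0][0]=2
  eliminate (1,0): mult=2, new row 1: (0, 5, 9); set L[1][0]=2
  eliminate (2,0): mult=2, new row 2: (0, 4, 3); set L[2][0]=2
k=1: U[1][1]=5
  eliminate (2,1): mult=3, new row 2: (0, 0, 9); set L[2][1]=3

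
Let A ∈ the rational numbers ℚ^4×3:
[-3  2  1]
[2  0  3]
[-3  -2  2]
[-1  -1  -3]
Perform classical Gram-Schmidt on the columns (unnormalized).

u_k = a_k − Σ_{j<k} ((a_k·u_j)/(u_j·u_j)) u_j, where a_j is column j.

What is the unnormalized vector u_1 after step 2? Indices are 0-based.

Step 1: u_0 = a_0 = (-3, 2, -3, -1).
Step 2: u_1 = a_1 − (1/23)·u_0 = (49/23, -2/23, -43/23, -22/23).

u_1 = (49/23, -2/23, -43/23, -22/23)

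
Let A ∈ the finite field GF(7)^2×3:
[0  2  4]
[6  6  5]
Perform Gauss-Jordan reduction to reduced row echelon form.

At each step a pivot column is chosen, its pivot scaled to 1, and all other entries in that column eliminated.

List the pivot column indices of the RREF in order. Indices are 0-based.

pivot(0,0): swap R0↔R1
pivot(0,0)=6: scale R0 → (1, 1, 2)
pivot(1,1)=2: scale R1 → (0, 1, 2)
  clear (0,1): R0 −= (1)R1 → (1, 0, 0)

pivot columns: 0, 1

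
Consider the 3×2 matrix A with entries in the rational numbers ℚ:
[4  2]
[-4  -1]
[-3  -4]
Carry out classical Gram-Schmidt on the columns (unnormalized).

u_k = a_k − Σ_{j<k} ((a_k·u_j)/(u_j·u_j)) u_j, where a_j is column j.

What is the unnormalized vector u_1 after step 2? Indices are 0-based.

u_1 = (-14/41, 55/41, -92/41)

Step 1: u_0 = a_0 = (4, -4, -3).
Step 2: u_1 = a_1 − (24/41)·u_0 = (-14/41, 55/41, -92/41).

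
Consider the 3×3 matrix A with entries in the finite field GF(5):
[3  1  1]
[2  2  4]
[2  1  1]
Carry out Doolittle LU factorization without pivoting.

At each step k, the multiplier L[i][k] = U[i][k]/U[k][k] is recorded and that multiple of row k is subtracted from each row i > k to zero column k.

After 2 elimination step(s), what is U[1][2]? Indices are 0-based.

k=0: U[0][0]=3
  eliminate (1,0): mult=4, new row 1: (0, 3, 0); set L[1][0]=4
  eliminate (2,0): mult=4, new row 2: (0, 2, 2); set L[2][0]=4
k=1: U[1][1]=3
  eliminate (2,1): mult=4, new row 2: (0, 0, 2); set L[2][1]=4

U[1][2] = 0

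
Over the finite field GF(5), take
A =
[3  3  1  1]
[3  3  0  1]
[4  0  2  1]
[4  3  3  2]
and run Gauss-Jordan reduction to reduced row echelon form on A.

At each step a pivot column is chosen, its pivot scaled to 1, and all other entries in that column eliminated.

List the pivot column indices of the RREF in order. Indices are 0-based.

pivot columns: 0, 1, 2, 3

[1] R0 /= 3  ⇒  (1, 1, 2, 2)
     R1 -= 3·R0  ⇒  (0, 0, 4, 0)
     R2 -= 4·R0  ⇒  (0, 1, 4, 3)
     R3 -= 4·R0  ⇒  (0, 4, 0, 4)
[2] R1 <-> R2
[2] R1 /= 1  ⇒  (0, 1, 4, 3)
     R0 -= 1·R1  ⇒  (1, 0, 3, 4)
     R3 -= 4·R1  ⇒  (0, 0, 4, 2)
[3] R2 /= 4  ⇒  (0, 0, 1, 0)
     R0 -= 3·R2  ⇒  (1, 0, 0, 4)
     R1 -= 4·R2  ⇒  (0, 1, 0, 3)
     R3 -= 4·R2  ⇒  (0, 0, 0, 2)
[4] R3 /= 2  ⇒  (0, 0, 0, 1)
     R0 -= 4·R3  ⇒  (1, 0, 0, 0)
     R1 -= 3·R3  ⇒  (0, 1, 0, 0)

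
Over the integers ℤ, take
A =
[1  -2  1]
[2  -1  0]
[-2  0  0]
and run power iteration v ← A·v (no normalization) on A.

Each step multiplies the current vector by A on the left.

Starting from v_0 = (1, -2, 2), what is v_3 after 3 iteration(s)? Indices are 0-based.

v_0 = (1, -2, 2).
v_1 = A·v_0 = (7, 4, -2).
v_2 = A·v_1 = (-3, 10, -14).
v_3 = A·v_2 = (-37, -16, 6).

v_3 = (-37, -16, 6)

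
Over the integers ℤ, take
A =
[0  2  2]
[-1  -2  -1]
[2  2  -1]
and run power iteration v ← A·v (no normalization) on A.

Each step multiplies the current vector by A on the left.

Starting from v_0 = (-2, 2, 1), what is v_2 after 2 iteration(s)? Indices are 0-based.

v_2 = (-8, 1, 7)

v_0 = (-2, 2, 1).
v_1 = A·v_0 = (6, -3, -1).
v_2 = A·v_1 = (-8, 1, 7).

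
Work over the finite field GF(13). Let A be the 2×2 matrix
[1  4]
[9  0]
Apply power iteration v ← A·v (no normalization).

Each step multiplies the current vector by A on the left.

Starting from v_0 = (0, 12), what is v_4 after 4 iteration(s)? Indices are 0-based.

v_0 = (0, 12).
v_1 = A·v_0 = (9, 0).
v_2 = A·v_1 = (9, 3).
v_3 = A·v_2 = (8, 3).
v_4 = A·v_3 = (7, 7).

v_4 = (7, 7)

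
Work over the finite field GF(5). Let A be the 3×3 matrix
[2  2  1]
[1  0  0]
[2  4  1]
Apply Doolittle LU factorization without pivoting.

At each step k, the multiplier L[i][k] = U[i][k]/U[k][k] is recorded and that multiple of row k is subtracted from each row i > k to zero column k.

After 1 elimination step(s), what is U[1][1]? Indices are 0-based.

[col 0] pivot 2
  R1 -= 3*R0 → (0, 4, 2)  (L[1][0] := 3)
  R2 -= 1*R0 → (0, 2, 0)  (L[2][0] := 1)

U[1][1] = 4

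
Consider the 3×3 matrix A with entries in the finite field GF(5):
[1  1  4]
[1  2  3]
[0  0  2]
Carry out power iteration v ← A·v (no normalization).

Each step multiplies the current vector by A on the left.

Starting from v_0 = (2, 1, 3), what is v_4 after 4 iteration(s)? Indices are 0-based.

v_0 = (2, 1, 3).
v_1 = A·v_0 = (0, 3, 1).
v_2 = A·v_1 = (2, 4, 2).
v_3 = A·v_2 = (4, 1, 4).
v_4 = A·v_3 = (1, 3, 3).

v_4 = (1, 3, 3)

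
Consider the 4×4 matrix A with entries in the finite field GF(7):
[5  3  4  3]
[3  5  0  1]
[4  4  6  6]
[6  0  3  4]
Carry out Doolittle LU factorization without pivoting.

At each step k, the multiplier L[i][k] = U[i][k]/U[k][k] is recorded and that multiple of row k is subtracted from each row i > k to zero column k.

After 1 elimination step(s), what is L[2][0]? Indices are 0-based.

L[2][0] = 5

[col 0] pivot 5
  R1 -= 2*R0 → (0, 6, 6, 2)  (L[1][0] := 2)
  R2 -= 5*R0 → (0, 3, 0, 5)  (L[2][0] := 5)
  R3 -= 4*R0 → (0, 2, 1, 6)  (L[3][0] := 4)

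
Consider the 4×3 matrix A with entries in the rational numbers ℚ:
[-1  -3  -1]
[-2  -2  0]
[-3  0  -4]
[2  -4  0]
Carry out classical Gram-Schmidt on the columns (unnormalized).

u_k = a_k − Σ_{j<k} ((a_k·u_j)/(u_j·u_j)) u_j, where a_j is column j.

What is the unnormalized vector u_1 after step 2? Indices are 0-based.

u_1 = (-55/18, -19/9, -1/6, -35/9)

Step 1: u_0 = a_0 = (-1, -2, -3, 2).
Step 2: u_1 = a_1 − (-1/18)·u_0 = (-55/18, -19/9, -1/6, -35/9).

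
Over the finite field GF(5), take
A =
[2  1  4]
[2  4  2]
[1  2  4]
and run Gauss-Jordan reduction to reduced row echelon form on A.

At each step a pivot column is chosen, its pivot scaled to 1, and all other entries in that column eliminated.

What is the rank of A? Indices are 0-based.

step 1: normalize row 0 (÷2) = (1, 3, 2)
  row 1: subtract 2×row0 = (0, 3, 3)
  row 2: subtract 1×row0 = (0, 4, 2)
step 2: normalize row 1 (÷3) = (0, 1, 1)
  row 0: subtract 3×row1 = (1, 0, 4)
  row 2: subtract 4×row1 = (0, 0, 3)
step 3: normalize row 2 (÷3) = (0, 0, 1)
  row 0: subtract 4×row2 = (1, 0, 0)
  row 1: subtract 1×row2 = (0, 1, 0)

rank = 3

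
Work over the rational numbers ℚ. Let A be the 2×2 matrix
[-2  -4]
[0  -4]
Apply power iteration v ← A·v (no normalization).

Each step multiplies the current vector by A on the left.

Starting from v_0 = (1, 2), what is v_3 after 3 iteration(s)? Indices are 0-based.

v_0 = (1, 2).
v_1 = A·v_0 = (-10, -8).
v_2 = A·v_1 = (52, 32).
v_3 = A·v_2 = (-232, -128).

v_3 = (-232, -128)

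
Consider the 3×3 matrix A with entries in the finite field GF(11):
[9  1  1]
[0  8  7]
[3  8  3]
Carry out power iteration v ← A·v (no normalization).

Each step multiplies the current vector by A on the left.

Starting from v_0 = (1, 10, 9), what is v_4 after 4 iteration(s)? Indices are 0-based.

v_0 = (1, 10, 9).
v_1 = A·v_0 = (6, 0, 0).
v_2 = A·v_1 = (10, 0, 7).
v_3 = A·v_2 = (9, 5, 7).
v_4 = A·v_3 = (5, 1, 0).

v_4 = (5, 1, 0)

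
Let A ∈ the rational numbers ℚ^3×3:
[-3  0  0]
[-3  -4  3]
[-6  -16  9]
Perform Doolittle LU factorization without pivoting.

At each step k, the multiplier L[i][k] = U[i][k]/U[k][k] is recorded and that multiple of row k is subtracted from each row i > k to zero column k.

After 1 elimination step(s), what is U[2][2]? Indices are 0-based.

Step 1: pivot at (0,0) is -3.
  row1 ← row1 − (1)·row0  ⇒  L[1][0]=1, U row1=(0, -4, 3)
  row2 ← row2 − (2)·row0  ⇒  L[2][0]=2, U row2=(0, -16, 9)

U[2][2] = 9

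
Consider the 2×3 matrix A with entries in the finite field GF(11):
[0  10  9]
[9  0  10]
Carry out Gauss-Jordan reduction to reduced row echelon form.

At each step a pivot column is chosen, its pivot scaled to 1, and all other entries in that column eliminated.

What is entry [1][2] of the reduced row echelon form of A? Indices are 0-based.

pivot(0,0): swap R0↔R1
pivot(0,0)=9: scale R0 → (1, 0, 6)
pivot(1,1)=10: scale R1 → (0, 1, 2)

M[1][2] = 2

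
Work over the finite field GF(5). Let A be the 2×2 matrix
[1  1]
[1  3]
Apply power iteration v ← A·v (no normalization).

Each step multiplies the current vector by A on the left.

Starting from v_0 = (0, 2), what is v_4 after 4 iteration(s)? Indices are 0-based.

v_0 = (0, 2).
v_1 = A·v_0 = (2, 1).
v_2 = A·v_1 = (3, 0).
v_3 = A·v_2 = (3, 3).
v_4 = A·v_3 = (1, 2).

v_4 = (1, 2)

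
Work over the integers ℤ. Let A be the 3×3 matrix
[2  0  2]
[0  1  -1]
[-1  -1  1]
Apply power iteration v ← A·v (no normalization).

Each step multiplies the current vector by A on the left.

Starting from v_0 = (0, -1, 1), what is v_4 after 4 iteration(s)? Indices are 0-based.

v_0 = (0, -1, 1).
v_1 = A·v_0 = (2, -2, 2).
v_2 = A·v_1 = (8, -4, 2).
v_3 = A·v_2 = (20, -6, -2).
v_4 = A·v_3 = (36, -4, -16).

v_4 = (36, -4, -16)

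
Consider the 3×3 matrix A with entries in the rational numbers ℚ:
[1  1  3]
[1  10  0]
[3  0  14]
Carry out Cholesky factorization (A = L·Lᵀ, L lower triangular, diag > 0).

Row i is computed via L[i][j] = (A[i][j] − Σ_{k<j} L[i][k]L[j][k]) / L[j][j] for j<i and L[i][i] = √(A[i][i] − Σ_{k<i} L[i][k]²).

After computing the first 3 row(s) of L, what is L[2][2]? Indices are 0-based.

Step 1: L[0][0] = √(1) = 1.
  L[1][0] = (1) / L[0][0] = 1.
Step 2: L[1][1] = √(9) = 3.
  L[2][0] = (3) / L[0][0] = 3.
  L[2][1] = (-3) / L[1][1] = -1.
Step 3: L[2][2] = √(4) = 2.

L[2][2] = 2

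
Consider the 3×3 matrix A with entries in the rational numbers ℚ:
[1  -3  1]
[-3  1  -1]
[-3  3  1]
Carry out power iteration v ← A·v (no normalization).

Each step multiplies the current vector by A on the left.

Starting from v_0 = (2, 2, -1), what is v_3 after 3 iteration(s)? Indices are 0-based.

v_0 = (2, 2, -1).
v_1 = A·v_0 = (-5, -3, -1).
v_2 = A·v_1 = (3, 13, 5).
v_3 = A·v_2 = (-31, -1, 35).

v_3 = (-31, -1, 35)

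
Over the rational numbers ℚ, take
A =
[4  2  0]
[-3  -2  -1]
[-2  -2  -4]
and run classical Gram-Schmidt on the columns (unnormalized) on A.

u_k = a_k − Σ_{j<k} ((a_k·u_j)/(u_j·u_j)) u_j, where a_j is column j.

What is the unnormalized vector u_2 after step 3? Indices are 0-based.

u_2 = (1/3, 2/3, -1/3)

Step 1: u_0 = a_0 = (4, -3, -2).
Step 2: u_1 = a_1 − (18/29)·u_0 = (-14/29, -4/29, -22/29).
Step 3: u_2 = a_2 − (11/29)·u_0 − (23/6)·u_1 = (1/3, 2/3, -1/3).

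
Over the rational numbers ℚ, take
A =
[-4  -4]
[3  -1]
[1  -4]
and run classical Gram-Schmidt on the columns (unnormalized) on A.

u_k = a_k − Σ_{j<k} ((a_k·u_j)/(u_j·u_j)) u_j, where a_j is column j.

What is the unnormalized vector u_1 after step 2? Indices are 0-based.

u_1 = (-34/13, -53/26, -113/26)

Step 1: u_0 = a_0 = (-4, 3, 1).
Step 2: u_1 = a_1 − (9/26)·u_0 = (-34/13, -53/26, -113/26).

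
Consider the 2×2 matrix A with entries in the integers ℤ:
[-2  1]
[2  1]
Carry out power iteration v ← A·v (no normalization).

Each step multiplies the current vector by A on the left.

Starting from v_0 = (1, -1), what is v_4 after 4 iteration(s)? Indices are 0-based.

v_4 = (47, -29)

v_0 = (1, -1).
v_1 = A·v_0 = (-3, 1).
v_2 = A·v_1 = (7, -5).
v_3 = A·v_2 = (-19, 9).
v_4 = A·v_3 = (47, -29).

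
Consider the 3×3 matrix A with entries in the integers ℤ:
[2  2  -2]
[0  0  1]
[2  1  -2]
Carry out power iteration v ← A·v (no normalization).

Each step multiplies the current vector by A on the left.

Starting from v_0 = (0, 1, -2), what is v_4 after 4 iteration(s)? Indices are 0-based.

v_4 = (10, 1, 10)

v_0 = (0, 1, -2).
v_1 = A·v_0 = (6, -2, 5).
v_2 = A·v_1 = (-2, 5, 0).
v_3 = A·v_2 = (6, 0, 1).
v_4 = A·v_3 = (10, 1, 10).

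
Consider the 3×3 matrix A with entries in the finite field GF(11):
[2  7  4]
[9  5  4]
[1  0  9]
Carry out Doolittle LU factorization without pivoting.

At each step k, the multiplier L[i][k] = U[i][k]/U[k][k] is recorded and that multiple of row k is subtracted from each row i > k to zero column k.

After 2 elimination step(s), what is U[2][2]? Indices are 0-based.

U[2][2] = 2

Step 1: pivot at (0,0) is 2.
  row1 ← row1 − (10)·row0  ⇒  L[1][0]=10, U row1=(0, 1, 8)
  row2 ← row2 − (6)·row0  ⇒  L[2][0]=6, U row2=(0, 2, 7)
Step 2: pivot at (1,1) is 1.
  row2 ← row2 − (2)·row1  ⇒  L[2][1]=2, U row2=(0, 0, 2)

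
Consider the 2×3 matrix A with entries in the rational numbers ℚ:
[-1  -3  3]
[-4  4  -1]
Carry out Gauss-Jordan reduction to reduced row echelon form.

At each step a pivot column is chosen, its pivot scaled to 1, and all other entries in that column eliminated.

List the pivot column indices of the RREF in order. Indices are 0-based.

pivot columns: 0, 1

step 1: normalize row 0 (÷-1) = (1, 3, -3)
  row 1: subtract -4×row0 = (0, 16, -13)
step 2: normalize row 1 (÷16) = (0, 1, -13/16)
  row 0: subtract 3×row1 = (1, 0, -9/16)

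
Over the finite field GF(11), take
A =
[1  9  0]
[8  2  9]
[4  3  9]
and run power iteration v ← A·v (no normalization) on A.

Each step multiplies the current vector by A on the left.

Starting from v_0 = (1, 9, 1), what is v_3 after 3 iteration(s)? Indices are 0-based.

v_0 = (1, 9, 1).
v_1 = A·v_0 = (5, 2, 7).
v_2 = A·v_1 = (1, 8, 1).
v_3 = A·v_2 = (7, 0, 4).

v_3 = (7, 0, 4)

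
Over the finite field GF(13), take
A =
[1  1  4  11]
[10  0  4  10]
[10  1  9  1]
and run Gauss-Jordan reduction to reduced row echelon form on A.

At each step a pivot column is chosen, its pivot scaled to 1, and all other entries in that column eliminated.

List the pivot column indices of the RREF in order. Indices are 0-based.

pivot(0,0)=1: scale R0 → (1, 1, 4, 11)
  clear (1,0): R1 −= (10)R0 → (0, 3, 3, 4)
  clear (2,0): R2 −= (10)R0 → (0, 4, 8, 8)
pivot(1,1)=3: scale R1 → (0, 1, 1, 10)
  clear (0,1): R0 −= (1)R1 → (1, 0, 3, 1)
  clear (2,1): R2 −= (4)R1 → (0, 0, 4, 7)
pivot(2,2)=4: scale R2 → (0, 0, 1, 5)
  clear (0,2): R0 −= (3)R2 → (1, 0, 0, 12)
  clear (1,2): R1 −= (1)R2 → (0, 1, 0, 5)

pivot columns: 0, 1, 2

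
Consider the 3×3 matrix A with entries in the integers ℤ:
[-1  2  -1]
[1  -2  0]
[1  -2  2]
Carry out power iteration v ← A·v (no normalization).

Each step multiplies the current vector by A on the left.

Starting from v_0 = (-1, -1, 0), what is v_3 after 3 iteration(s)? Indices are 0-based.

v_0 = (-1, -1, 0).
v_1 = A·v_0 = (-1, 1, 1).
v_2 = A·v_1 = (2, -3, -1).
v_3 = A·v_2 = (-7, 8, 6).

v_3 = (-7, 8, 6)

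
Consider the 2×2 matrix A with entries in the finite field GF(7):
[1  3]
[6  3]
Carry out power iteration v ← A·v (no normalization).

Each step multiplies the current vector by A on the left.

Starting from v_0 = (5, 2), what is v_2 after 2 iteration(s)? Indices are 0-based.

v_0 = (5, 2).
v_1 = A·v_0 = (4, 1).
v_2 = A·v_1 = (0, 6).

v_2 = (0, 6)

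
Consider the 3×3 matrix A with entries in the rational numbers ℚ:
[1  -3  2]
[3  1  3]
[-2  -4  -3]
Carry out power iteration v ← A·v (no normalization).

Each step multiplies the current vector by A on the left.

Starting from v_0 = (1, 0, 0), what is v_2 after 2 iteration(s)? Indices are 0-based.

v_0 = (1, 0, 0).
v_1 = A·v_0 = (1, 3, -2).
v_2 = A·v_1 = (-12, 0, -8).

v_2 = (-12, 0, -8)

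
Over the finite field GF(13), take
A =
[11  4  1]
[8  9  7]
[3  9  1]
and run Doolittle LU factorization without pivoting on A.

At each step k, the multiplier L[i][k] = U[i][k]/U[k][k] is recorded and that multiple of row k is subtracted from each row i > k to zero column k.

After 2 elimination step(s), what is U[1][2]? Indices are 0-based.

Step 1: pivot at (0,0) is 11.
  row1 ← row1 − (9)·row0  ⇒  L[1][0]=9, U row1=(0, 12, 11)
  row2 ← row2 − (5)·row0  ⇒  L[2][0]=5, U row2=(0, 2, 9)
Step 2: pivot at (1,1) is 12.
  row2 ← row2 − (11)·row1  ⇒  L[2][1]=11, U row2=(0, 0, 5)

U[1][2] = 11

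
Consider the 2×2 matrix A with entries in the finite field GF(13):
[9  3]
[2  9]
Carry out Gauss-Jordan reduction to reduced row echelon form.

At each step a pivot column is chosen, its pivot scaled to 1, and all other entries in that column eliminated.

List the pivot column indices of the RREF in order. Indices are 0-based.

step 1: normalize row 0 (÷9) = (1, 9)
  row 1: subtract 2×row0 = (0, 4)
step 2: normalize row 1 (÷4) = (0, 1)
  row 0: subtract 9×row1 = (1, 0)

pivot columns: 0, 1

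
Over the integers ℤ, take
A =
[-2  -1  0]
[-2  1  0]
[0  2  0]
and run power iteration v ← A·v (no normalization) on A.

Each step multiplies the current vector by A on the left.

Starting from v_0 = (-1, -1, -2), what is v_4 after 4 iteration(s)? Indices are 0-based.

v_0 = (-1, -1, -2).
v_1 = A·v_0 = (3, 1, -2).
v_2 = A·v_1 = (-7, -5, 2).
v_3 = A·v_2 = (19, 9, -10).
v_4 = A·v_3 = (-47, -29, 18).

v_4 = (-47, -29, 18)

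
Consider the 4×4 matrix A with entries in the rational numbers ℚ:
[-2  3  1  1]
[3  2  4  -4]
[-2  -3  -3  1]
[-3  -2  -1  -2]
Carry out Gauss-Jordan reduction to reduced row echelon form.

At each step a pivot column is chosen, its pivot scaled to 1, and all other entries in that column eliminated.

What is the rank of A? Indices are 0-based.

[1] R0 /= -2  ⇒  (1, -3/2, -1/2, -1/2)
     R1 -= 3·R0  ⇒  (0, 13/2, 11/2, -5/2)
     R2 -= -2·R0  ⇒  (0, -6, -4, 0)
     R3 -= -3·R0  ⇒  (0, -13/2, -5/2, -7/2)
[2] R1 /= 13/2  ⇒  (0, 1, 11/13, -5/13)
     R0 -= -3/2·R1  ⇒  (1, 0, 10/13, -14/13)
     R2 -= -6·R1  ⇒  (0, 0, 14/13, -30/13)
     R3 -= -13/2·R1  ⇒  (0, 0, 3, -6)
[3] R2 /= 14/13  ⇒  (0, 0, 1, -15/7)
     R0 -= 10/13·R2  ⇒  (1, 0, 0, 4/7)
     R1 -= 11/13·R2  ⇒  (0, 1, 0, 10/7)
     R3 -= 3·R2  ⇒  (0, 0, 0, 3/7)
[4] R3 /= 3/7  ⇒  (0, 0, 0, 1)
     R0 -= 4/7·R3  ⇒  (1, 0, 0, 0)
     R1 -= 10/7·R3  ⇒  (0, 1, 0, 0)
     R2 -= -15/7·R3  ⇒  (0, 0, 1, 0)

rank = 4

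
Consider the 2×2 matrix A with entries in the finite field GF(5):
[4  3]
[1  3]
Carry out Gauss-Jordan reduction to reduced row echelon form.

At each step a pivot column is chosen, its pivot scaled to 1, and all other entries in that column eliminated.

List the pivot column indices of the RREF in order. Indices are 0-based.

[1] R0 /= 4  ⇒  (1, 2)
     R1 -= 1·R0  ⇒  (0, 1)
[2] R1 /= 1  ⇒  (0, 1)
     R0 -= 2·R1  ⇒  (1, 0)

pivot columns: 0, 1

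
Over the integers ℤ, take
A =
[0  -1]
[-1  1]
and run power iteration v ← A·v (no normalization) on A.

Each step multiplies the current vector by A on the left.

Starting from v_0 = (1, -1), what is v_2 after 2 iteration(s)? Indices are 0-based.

v_0 = (1, -1).
v_1 = A·v_0 = (1, -2).
v_2 = A·v_1 = (2, -3).

v_2 = (2, -3)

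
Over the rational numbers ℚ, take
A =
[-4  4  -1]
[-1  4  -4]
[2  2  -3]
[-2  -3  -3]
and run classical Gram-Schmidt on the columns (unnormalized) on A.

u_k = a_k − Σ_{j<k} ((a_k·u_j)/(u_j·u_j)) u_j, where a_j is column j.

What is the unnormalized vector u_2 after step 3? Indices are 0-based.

Step 1: u_0 = a_0 = (-4, -1, 2, -2).
Step 2: u_1 = a_1 − (-2/5)·u_0 = (12/5, 18/5, 14/5, -19/5).
Step 3: u_2 = a_2 − (8/25)·u_0 − (-69/205)·u_1 = (223/205, -506/205, -553/205, -746/205).

u_2 = (223/205, -506/205, -553/205, -746/205)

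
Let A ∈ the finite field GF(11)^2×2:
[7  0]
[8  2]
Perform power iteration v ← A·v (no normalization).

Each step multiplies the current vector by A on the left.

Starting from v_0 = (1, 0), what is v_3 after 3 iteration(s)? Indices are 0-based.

v_3 = (2, 8)

v_0 = (1, 0).
v_1 = A·v_0 = (7, 8).
v_2 = A·v_1 = (5, 6).
v_3 = A·v_2 = (2, 8).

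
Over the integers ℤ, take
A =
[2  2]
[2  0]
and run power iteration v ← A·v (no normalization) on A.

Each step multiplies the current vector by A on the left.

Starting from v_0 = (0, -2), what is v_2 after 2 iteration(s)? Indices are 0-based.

v_2 = (-8, -8)

v_0 = (0, -2).
v_1 = A·v_0 = (-4, 0).
v_2 = A·v_1 = (-8, -8).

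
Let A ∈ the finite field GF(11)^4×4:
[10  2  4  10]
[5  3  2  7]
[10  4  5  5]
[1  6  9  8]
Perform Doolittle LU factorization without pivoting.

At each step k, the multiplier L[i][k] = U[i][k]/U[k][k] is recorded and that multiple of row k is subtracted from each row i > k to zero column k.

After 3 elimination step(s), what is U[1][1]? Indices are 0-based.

U[1][1] = 2

k=0: U[0][0]=10
  eliminate (1,0): mult=6, new row 1: (0, 2, 0, 2); set L[1][0]=6
  eliminate (2,0): mult=1, new row 2: (0, 2, 1, 6); set L[2][0]=1
  eliminate (3,0): mult=10, new row 3: (0, 8, 2, 7); set L[3][0]=10
k=1: U[1][1]=2
  eliminate (2,1): mult=1, new row 2: (0, 0, 1, 4); set L[2][1]=1
  eliminate (3,1): mult=4, new row 3: (0, 0, 2, 10); set L[3][1]=4
k=2: U[2][2]=1
  eliminate (3,2): mult=2, new row 3: (0, 0, 0, 2); set L[3][2]=2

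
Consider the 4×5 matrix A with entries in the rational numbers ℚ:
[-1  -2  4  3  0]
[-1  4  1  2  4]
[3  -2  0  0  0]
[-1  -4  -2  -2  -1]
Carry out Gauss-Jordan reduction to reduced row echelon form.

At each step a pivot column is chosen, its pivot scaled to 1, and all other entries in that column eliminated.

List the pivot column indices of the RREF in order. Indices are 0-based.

pivot(0,0)=-1: scale R0 → (1, 2, -4, -3, 0)
  clear (1,0): R1 −= (-1)R0 → (0, 6, -3, -1, 4)
  clear (2,0): R2 −= (3)R0 → (0, -8, 12, 9, 0)
  clear (3,0): R3 −= (-1)R0 → (0, -2, -6, -5, -1)
pivot(1,1)=6: scale R1 → (0, 1, -1/2, -1/6, 2/3)
  clear (0,1): R0 −= (2)R1 → (1, 0, -3, -8/3, -4/3)
  clear (2,1): R2 −= (-8)R1 → (0, 0, 8, 23/3, 16/3)
  clear (3,1): R3 −= (-2)R1 → (0, 0, -7, -16/3, 1/3)
pivot(2,2)=8: scale R2 → (0, 0, 1, 23/24, 2/3)
  clear (0,2): R0 −= (-3)R2 → (1, 0, 0, 5/24, 2/3)
  clear (1,2): R1 −= (-1/2)R2 → (0, 1, 0, 5/16, 1)
  clear (3,2): R3 −= (-7)R2 → (0, 0, 0, 11/8, 5)
pivot(3,3)=11/8: scale R3 → (0, 0, 0, 1, 40/11)
  clear (0,3): R0 −= (5/24)R3 → (1, 0, 0, 0, -1/11)
  clear (1,3): R1 −= (5/16)R3 → (0, 1, 0, 0, -3/22)
  clear (2,3): R2 −= (23/24)R3 → (0, 0, 1, 0, -31/11)

pivot columns: 0, 1, 2, 3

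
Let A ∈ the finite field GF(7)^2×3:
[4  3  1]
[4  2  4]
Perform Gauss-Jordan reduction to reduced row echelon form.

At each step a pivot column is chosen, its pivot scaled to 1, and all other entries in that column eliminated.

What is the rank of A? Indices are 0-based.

pivot(0,0)=4: scale R0 → (1, 6, 2)
  clear (1,0): R1 −= (4)R0 → (0, 6, 3)
pivot(1,1)=6: scale R1 → (0, 1, 4)
  clear (0,1): R0 −= (6)R1 → (1, 0, 6)

rank = 2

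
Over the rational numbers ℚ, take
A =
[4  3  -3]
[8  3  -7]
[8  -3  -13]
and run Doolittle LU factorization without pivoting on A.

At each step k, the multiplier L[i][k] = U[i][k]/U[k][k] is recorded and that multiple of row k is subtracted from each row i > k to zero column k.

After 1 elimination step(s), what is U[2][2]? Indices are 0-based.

U[2][2] = -7

[col 0] pivot 4
  R1 -= 2*R0 → (0, -3, -1)  (L[1][0] := 2)
  R2 -= 2*R0 → (0, -9, -7)  (L[2][0] := 2)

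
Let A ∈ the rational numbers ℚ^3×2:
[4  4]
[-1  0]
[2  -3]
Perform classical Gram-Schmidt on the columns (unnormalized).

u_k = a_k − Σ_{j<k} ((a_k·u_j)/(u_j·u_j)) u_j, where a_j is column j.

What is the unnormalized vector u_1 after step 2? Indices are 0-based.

u_1 = (44/21, 10/21, -83/21)

Step 1: u_0 = a_0 = (4, -1, 2).
Step 2: u_1 = a_1 − (10/21)·u_0 = (44/21, 10/21, -83/21).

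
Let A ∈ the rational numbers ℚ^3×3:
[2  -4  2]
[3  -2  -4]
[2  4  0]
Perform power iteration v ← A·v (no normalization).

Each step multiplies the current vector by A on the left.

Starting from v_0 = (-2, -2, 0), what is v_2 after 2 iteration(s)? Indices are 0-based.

v_2 = (-8, 64, 0)

v_0 = (-2, -2, 0).
v_1 = A·v_0 = (4, -2, -12).
v_2 = A·v_1 = (-8, 64, 0).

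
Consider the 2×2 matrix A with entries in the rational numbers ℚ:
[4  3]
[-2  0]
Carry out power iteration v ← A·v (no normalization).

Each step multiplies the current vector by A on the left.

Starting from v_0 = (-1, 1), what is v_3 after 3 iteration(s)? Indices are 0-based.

v_3 = (14, -4)

v_0 = (-1, 1).
v_1 = A·v_0 = (-1, 2).
v_2 = A·v_1 = (2, 2).
v_3 = A·v_2 = (14, -4).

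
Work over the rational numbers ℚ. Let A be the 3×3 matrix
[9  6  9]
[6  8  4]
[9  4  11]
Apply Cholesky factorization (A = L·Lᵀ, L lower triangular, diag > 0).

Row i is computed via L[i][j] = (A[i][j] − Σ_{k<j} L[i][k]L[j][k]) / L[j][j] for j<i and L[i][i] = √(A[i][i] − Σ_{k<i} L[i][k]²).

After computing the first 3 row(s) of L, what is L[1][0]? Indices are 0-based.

L[1][0] = 2

Step 1: L[0][0] = √(9) = 3.
  L[1][0] = (6) / L[0][0] = 2.
Step 2: L[1][1] = √(4) = 2.
  L[2][0] = (9) / L[0][0] = 3.
  L[2][1] = (-2) / L[1][1] = -1.
Step 3: L[2][2] = √(1) = 1.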